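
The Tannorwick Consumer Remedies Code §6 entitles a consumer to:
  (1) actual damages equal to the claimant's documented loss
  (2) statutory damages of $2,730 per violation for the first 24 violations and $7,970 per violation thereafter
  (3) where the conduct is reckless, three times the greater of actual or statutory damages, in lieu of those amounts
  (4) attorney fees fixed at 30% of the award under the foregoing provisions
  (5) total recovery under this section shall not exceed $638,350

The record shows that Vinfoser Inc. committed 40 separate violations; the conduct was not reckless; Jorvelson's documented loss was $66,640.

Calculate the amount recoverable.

First 24 violations: 24 × $2,730 = $65,520
Remaining violations: (40 − 24) × $7,970 = $127,520
Statutory damages: $65,520 + $127,520 = $193,040
Conduct not reckless: the in-lieu enhancement does not apply.
Actual plus statutory damages: $66,640 + $193,040 = $259,680
Attorney fees: 30% of $259,680 = $77,904
Total before cap: $259,680 + $77,904 = $337,584
Cap at $638,350: $337,584 is within the cap, no reduction.

$337,584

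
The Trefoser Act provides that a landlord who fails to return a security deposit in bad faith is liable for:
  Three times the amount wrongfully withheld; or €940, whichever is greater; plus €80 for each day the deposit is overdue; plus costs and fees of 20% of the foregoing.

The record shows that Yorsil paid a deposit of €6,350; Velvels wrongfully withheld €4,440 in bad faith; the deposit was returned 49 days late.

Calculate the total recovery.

Recovery: €20,688

Trebled: 3 × €4,440 = €13,320
Minimum €940: €13,320 meets the minimum, no increase.
Late-return penalty: 49 × €80 = €3,920
Damages plus late penalty: €13,320 + €3,920 = €17,240
Costs and fees: 20% of €17,240 = €3,448
Total recovery: €17,240 + €3,448 = €20,688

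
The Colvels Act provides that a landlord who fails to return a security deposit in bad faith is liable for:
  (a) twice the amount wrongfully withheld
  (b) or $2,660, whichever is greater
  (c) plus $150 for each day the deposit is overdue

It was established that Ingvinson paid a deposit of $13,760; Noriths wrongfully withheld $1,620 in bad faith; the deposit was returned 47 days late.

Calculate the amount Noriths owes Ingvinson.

$10,290

Doubled: 2 × $1,620 = $3,240
Minimum $2,660: $3,240 meets the minimum, no increase.
Late-return penalty: 47 × $150 = $7,050
Damages plus late penalty: $3,240 + $7,050 = $10,290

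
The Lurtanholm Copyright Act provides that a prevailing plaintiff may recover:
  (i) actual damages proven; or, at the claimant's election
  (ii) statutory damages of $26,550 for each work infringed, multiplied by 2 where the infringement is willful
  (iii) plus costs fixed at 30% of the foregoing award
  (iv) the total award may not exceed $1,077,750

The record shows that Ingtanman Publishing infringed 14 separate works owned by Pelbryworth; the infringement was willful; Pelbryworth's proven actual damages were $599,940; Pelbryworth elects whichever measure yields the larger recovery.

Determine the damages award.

$966,420

Statutory damages: 14 × $26,550 = $371,700
Doubled: 2 × $371,700 = $743,400
Greater of actual damages ($599,940) or enhanced statutory damages ($743,400): $743,400
Costs: 30% of $743,400 = $223,020
Award plus costs: $743,400 + $223,020 = $966,420
Cap at $1,077,750: $966,420 is within the cap, no reduction.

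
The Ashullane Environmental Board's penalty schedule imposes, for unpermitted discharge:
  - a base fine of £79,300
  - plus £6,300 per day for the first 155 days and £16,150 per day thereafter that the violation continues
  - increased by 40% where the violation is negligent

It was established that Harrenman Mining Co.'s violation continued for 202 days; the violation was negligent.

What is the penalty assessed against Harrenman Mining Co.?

First 155 days: 155 × £6,300 = £976,500
Remaining days: (202 − 155) × £16,150 = £759,050
Per-day component: £976,500 + £759,050 = £1,735,550
Base plus per-day: £79,300 + £1,735,550 = £1,814,850
Enhancement: 40% of £1,814,850 = £725,940
Enhanced fine: £1,814,850 + £725,940 = £2,540,790

Civil penalty: £2,540,790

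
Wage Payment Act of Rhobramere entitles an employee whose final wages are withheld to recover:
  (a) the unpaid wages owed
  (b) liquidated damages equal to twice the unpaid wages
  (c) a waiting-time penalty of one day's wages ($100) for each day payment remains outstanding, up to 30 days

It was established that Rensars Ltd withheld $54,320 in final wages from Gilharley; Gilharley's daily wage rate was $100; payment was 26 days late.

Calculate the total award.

Doubled: 2 × $54,320 = $108,640
Penalty days: min(26, 30) = 26
Waiting-time penalty: 26 × $100 = $2,600
Total award: $54,320 + $108,640 + $2,600 = $165,560

$165,560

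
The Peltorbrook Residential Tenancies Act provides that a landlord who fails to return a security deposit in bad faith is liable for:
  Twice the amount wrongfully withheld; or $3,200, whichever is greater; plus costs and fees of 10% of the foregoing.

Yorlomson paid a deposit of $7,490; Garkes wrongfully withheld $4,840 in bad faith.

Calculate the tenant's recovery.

Doubled: 2 × $4,840 = $9,680
Minimum $3,200: $9,680 meets the minimum, no increase.
Costs and fees: 10% of $9,680 = $968
Total recovery: $9,680 + $968 = $10,648

$10,648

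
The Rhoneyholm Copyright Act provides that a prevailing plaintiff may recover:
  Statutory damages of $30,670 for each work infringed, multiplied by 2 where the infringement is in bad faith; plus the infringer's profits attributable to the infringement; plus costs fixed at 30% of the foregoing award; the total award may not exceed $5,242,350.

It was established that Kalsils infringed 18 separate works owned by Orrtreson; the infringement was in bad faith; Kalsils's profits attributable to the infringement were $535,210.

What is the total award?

Statutory damages: 18 × $30,670 = $552,060
Doubled: 2 × $552,060 = $1,104,120
Combined award: $1,104,120 + $535,210 = $1,639,330
Costs: 30% of $1,639,330 = $491,799
Award plus costs: $1,639,330 + $491,799 = $2,131,129
Cap at $5,242,350: $2,131,129 is within the cap, no reduction.

$2,131,129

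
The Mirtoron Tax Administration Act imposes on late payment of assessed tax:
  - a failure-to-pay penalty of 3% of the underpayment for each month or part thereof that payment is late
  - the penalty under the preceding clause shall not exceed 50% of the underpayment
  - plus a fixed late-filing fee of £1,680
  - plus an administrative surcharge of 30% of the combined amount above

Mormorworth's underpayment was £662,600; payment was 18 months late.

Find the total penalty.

Accrued rate: 3% × 18 = 54%, capped at 50% → 50%
Failure-to-pay penalty: 50% of £662,600 = £331,300
Penalty before surcharge: £331,300 + £1,680 = £332,980
Administrative surcharge: 30% of £332,980 = £99,894
Total penalty: £332,980 + £99,894 = £432,874

£432,874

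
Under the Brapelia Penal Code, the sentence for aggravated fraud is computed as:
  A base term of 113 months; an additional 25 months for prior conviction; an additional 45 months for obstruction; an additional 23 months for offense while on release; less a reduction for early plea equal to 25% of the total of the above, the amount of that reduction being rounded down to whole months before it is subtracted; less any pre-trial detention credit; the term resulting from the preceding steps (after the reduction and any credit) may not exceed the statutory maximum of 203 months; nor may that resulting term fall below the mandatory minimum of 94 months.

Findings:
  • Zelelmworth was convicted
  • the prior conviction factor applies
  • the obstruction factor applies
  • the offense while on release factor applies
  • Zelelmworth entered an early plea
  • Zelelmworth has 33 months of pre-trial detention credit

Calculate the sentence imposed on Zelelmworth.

Prior conviction enhancement: +25 months
Obstruction enhancement: +45 months
Offense while on release enhancement: +23 months
Adjusted term: 113 months + 25 months + 45 months + 23 months = 206 months
Early plea reduction: 25% of 206 months = 51 months (rounded down)
After reduction: 206 − 51 = 155 months
Less pre-trial detention credit: 155 months − 33 months = 122 months
Cap at 203 months: 122 months is within the cap, no reduction.
Minimum 94 months: 122 months meets the minimum, no increase.

122 months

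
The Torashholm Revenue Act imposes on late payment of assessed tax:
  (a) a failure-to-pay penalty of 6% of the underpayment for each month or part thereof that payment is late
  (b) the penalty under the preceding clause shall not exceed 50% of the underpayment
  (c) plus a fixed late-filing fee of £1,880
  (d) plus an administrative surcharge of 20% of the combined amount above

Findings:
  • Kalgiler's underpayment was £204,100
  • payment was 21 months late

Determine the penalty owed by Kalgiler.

Accrued rate: 6% × 21 = 126%, capped at 50% → 50%
Failure-to-pay penalty: 50% of £204,100 = £102,050
Penalty before surcharge: £102,050 + £1,880 = £103,930
Administrative surcharge: 20% of £103,930 = £20,786
Total penalty: £103,930 + £20,786 = £124,716

£124,716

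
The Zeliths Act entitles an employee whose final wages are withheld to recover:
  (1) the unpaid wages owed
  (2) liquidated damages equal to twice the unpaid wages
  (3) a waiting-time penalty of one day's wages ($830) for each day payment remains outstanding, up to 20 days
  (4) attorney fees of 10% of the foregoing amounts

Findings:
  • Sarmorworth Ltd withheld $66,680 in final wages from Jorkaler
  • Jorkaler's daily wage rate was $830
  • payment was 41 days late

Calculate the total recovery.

$238,304

Doubled: 2 × $66,680 = $133,360
Penalty days: min(41, 20) = 20
Waiting-time penalty: 20 × $830 = $16,600
Subtotal: $66,680 + $133,360 + $16,600 = $216,640
Attorney fees: 10% of $216,640 = $21,664
Total award: $216,640 + $21,664 = $238,304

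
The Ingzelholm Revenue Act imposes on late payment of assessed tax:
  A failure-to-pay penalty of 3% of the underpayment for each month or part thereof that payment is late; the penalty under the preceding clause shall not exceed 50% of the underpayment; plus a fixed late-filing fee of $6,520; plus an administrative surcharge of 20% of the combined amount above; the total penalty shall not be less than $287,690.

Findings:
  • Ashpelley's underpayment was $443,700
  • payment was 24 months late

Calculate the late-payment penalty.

$287,690

Accrued rate: 3% × 24 = 72%, capped at 50% → 50%
Failure-to-pay penalty: 50% of $443,700 = $221,850
Penalty before surcharge: $221,850 + $6,520 = $228,370
Administrative surcharge: 20% of $228,370 = $45,674
Total penalty: $228,370 + $45,674 = $274,044
Minimum $287,690: $274,044 is below the minimum → $287,690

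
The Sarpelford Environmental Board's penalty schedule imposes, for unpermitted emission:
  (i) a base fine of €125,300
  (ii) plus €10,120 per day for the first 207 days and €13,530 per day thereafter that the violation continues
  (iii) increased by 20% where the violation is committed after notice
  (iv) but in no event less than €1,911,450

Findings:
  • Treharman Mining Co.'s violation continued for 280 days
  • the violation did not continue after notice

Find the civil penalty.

€3,207,830

First 207 days: 207 × €10,120 = €2,094,840
Remaining days: (280 − 207) × €13,530 = €987,690
Per-day component: €2,094,840 + €987,690 = €3,082,530
Base plus per-day: €125,300 + €3,082,530 = €3,207,830
The violation did not continue after notice: no 20% increase.
Minimum €1,911,450: €3,207,830 meets the minimum, no increase.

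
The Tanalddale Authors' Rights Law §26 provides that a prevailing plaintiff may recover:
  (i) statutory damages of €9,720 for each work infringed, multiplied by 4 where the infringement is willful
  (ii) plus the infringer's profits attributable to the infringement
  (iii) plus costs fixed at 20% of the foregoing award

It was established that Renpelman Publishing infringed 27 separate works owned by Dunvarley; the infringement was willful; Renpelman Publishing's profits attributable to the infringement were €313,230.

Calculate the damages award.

€1,635,588

Statutory damages: 27 × €9,720 = €262,440
Multiplied by 4: 4 × €262,440 = €1,049,760
Combined award: €1,049,760 + €313,230 = €1,362,990
Costs: 20% of €1,362,990 = €272,598
Award plus costs: €1,362,990 + €272,598 = €1,635,588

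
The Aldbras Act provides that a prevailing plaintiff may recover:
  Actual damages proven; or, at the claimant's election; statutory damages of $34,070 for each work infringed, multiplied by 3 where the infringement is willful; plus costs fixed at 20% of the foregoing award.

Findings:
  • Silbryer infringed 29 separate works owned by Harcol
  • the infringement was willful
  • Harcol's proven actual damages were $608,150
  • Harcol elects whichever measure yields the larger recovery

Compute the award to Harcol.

Award: $3,556,908

Statutory damages: 29 × $34,070 = $988,030
Trebled: 3 × $988,030 = $2,964,090
Greater of actual damages ($608,150) or enhanced statutory damages ($2,964,090): $2,964,090
Costs: 20% of $2,964,090 = $592,818
Award plus costs: $2,964,090 + $592,818 = $3,556,908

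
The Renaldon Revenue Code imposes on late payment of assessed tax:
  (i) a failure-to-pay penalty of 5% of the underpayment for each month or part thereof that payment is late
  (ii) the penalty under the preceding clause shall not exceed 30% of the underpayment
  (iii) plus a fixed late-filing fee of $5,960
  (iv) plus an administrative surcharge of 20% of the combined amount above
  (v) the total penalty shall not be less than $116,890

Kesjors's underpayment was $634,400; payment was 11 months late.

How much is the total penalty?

Penalty: $235,536

Accrued rate: 5% × 11 = 55%, capped at 30% → 30%
Failure-to-pay penalty: 30% of $634,400 = $190,320
Penalty before surcharge: $190,320 + $5,960 = $196,280
Administrative surcharge: 20% of $196,280 = $39,256
Total penalty: $196,280 + $39,256 = $235,536
Minimum $116,890: $235,536 meets the minimum, no increase.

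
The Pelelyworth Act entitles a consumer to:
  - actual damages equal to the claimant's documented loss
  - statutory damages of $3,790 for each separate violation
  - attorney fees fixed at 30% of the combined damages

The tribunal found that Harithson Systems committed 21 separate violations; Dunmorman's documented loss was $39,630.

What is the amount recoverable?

$154,986

Statutory damages: 21 × $3,790 = $79,590
Combined damages: $39,630 + $79,590 = $119,220
Attorney fees: 30% of $119,220 = $35,766
Total recovery: $119,220 + $35,766 = $154,986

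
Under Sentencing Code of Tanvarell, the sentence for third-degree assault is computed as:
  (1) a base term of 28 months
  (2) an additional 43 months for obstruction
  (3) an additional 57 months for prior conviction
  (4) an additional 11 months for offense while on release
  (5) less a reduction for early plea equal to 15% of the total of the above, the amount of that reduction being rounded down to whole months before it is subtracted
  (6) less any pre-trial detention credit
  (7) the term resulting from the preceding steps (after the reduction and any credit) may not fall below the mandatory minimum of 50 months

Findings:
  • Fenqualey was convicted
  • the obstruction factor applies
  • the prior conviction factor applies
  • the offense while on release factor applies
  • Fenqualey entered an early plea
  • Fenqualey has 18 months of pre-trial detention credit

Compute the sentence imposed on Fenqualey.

Obstruction enhancement: +43 months
Prior conviction enhancement: +57 months
Offense while on release enhancement: +11 months
Adjusted term: 28 months + 43 months + 57 months + 11 months = 139 months
Early plea reduction: 15% of 139 months = 20 months (rounded down)
After reduction: 139 − 20 = 119 months
Less pre-trial detention credit: 119 months − 18 months = 101 months
Minimum 50 months: 101 months meets the minimum, no increase.

101 months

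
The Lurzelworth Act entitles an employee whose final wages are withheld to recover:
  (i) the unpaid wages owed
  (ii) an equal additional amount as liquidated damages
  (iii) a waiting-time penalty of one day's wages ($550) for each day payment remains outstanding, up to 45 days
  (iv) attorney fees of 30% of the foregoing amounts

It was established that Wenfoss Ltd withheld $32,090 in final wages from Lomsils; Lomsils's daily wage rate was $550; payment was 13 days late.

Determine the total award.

Liquidated damages (equal amount): $32,090
Penalty days: min(13, 45) = 13
Waiting-time penalty: 13 × $550 = $7,150
Subtotal: $32,090 + $32,090 + $7,150 = $71,330
Attorney fees: 30% of $71,330 = $21,399
Total award: $71,330 + $21,399 = $92,729

$92,729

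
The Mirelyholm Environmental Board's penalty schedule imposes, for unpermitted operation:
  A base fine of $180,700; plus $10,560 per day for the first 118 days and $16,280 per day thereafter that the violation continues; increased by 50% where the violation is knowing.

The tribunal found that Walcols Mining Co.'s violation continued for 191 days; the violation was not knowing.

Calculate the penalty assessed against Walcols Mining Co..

$2,615,220

First 118 days: 118 × $10,560 = $1,246,080
Remaining days: (191 − 118) × $16,280 = $1,188,440
Per-day component: $1,246,080 + $1,188,440 = $2,434,520
Base plus per-day: $180,700 + $2,434,520 = $2,615,220
The violation was not knowing: no 50% increase.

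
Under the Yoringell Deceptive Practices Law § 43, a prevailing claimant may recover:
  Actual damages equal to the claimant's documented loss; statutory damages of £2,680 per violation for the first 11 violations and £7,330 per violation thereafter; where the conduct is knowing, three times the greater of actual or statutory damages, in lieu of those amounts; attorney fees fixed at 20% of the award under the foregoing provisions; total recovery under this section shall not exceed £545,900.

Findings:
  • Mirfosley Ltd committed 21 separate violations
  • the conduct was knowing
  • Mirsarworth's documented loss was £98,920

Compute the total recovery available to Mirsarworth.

£370,008

First 11 violations: 11 × £2,680 = £29,480
Remaining violations: (21 − 11) × £7,330 = £73,300
Statutory damages: £29,480 + £73,300 = £102,780
Greater of actual damages (£98,920) or statutory damages (£102,780): £102,780
Trebled: 3 × £102,780 = £308,340
Attorney fees: 20% of £308,340 = £61,668
Total before cap: £308,340 + £61,668 = £370,008
Cap at £545,900: £370,008 is within the cap, no reduction.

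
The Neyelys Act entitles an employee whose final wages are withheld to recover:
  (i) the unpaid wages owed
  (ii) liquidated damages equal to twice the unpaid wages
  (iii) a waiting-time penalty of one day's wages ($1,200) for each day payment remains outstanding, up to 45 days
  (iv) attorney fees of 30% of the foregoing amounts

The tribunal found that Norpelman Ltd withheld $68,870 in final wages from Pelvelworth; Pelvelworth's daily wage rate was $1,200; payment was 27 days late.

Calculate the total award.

$310,713

Doubled: 2 × $68,870 = $137,740
Penalty days: min(27, 45) = 27
Waiting-time penalty: 27 × $1,200 = $32,400
Subtotal: $68,870 + $137,740 + $32,400 = $239,010
Attorney fees: 30% of $239,010 = $71,703
Total award: $239,010 + $71,703 = $310,713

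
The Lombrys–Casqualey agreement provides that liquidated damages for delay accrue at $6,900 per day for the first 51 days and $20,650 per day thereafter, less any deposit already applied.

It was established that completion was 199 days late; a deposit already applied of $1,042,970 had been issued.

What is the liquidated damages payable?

First 51 days: 51 × $6,900 = $351,900
Remaining days: (199 − 51) × $20,650 = $3,056,200
Accrued per-day damages: $351,900 + $3,056,200 = $3,408,100
Less deposit already applied: $3,408,100 − $1,042,970 = $2,365,130

$2,365,130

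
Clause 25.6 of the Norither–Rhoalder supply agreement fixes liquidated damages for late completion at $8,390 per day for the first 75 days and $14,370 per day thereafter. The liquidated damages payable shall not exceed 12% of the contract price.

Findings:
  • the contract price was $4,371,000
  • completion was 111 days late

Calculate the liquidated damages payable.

First 75 days: 75 × $8,390 = $629,250
Remaining days: (111 − 75) × $14,370 = $517,320
Accrued per-day damages: $629,250 + $517,320 = $1,146,570
Cap: 12% of $4,371,000 = $524,520
Cap at $524,520: $1,146,570 exceeds the cap → $524,520

$524,520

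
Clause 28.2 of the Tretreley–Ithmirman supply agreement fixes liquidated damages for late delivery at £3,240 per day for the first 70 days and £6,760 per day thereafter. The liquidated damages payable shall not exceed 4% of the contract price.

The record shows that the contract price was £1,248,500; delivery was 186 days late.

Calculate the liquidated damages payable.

First 70 days: 70 × £3,240 = £226,800
Remaining days: (186 − 70) × £6,760 = £784,160
Accrued per-day damages: £226,800 + £784,160 = £1,010,960
Cap: 4% of £1,248,500 = £49,940
Cap at £49,940: £1,010,960 exceeds the cap → £49,940

£49,940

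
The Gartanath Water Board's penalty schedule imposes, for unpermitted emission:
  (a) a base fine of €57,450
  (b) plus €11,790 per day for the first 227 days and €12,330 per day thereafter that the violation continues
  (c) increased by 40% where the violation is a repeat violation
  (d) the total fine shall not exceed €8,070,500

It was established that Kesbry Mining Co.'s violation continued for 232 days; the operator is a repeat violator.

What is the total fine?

€3,913,602

First 227 days: 227 × €11,790 = €2,676,330
Remaining days: (232 − 227) × €12,330 = €61,650
Per-day component: €2,676,330 + €61,650 = €2,737,980
Base plus per-day: €57,450 + €2,737,980 = €2,795,430
Enhancement: 40% of €2,795,430 = €1,118,172
Enhanced fine: €2,795,430 + €1,118,172 = €3,913,602
Cap at €8,070,500: €3,913,602 is within the cap, no reduction.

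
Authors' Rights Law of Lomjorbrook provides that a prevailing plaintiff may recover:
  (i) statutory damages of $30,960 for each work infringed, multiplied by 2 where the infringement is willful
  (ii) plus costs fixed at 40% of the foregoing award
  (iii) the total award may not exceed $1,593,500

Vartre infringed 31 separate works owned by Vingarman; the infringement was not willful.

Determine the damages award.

Statutory damages: 31 × $30,960 = $959,760
Infringement not willful: no ×2 enhancement.
Costs: 40% of $959,760 = $383,904
Award plus costs: $959,760 + $383,904 = $1,343,664
Cap at $1,593,500: $1,343,664 is within the cap, no reduction.

$1,343,664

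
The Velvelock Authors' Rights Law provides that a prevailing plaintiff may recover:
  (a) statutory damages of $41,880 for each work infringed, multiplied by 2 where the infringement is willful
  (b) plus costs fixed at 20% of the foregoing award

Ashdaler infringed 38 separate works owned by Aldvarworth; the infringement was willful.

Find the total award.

$3,819,456

Statutory damages: 38 × $41,880 = $1,591,440
Doubled: 2 × $1,591,440 = $3,182,880
Costs: 20% of $3,182,880 = $636,576
Award plus costs: $3,182,880 + $636,576 = $3,819,456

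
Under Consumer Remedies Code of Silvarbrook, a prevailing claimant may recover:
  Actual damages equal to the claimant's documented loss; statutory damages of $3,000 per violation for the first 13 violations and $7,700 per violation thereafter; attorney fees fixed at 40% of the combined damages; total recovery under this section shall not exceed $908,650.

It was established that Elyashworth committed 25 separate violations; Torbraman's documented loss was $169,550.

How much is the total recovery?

First 13 violations: 13 × $3,000 = $39,000
Remaining violations: (25 − 13) × $7,700 = $92,400
Statutory damages: $39,000 + $92,400 = $131,400
Combined damages: $169,550 + $131,400 = $300,950
Attorney fees: 40% of $300,950 = $120,380
Total before cap: $300,950 + $120,380 = $421,330
Cap at $908,650: $421,330 is within the cap, no reduction.

Total recovery: $421,330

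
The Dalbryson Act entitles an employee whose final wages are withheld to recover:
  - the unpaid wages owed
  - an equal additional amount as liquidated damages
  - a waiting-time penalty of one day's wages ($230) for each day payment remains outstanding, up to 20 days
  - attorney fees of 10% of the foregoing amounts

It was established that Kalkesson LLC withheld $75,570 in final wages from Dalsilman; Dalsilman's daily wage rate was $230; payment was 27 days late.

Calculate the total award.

Liquidated damages (equal amount): $75,570
Penalty days: min(27, 20) = 20
Waiting-time penalty: 20 × $230 = $4,600
Subtotal: $75,570 + $75,570 + $4,600 = $155,740
Attorney fees: 10% of $155,740 = $15,574
Total award: $155,740 + $15,574 = $171,314

$171,314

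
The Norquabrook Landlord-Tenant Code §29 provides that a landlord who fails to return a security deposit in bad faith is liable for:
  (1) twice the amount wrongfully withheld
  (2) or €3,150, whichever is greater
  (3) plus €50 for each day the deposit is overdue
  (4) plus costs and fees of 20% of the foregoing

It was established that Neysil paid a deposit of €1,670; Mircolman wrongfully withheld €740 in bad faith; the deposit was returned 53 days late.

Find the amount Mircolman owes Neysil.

€6,960

Doubled: 2 × €740 = €1,480
Minimum €3,150: €1,480 is below the minimum → €3,150
Late-return penalty: 53 × €50 = €2,650
Damages plus late penalty: €3,150 + €2,650 = €5,800
Costs and fees: 20% of €5,800 = €1,160
Total recovery: €5,800 + €1,160 = €6,960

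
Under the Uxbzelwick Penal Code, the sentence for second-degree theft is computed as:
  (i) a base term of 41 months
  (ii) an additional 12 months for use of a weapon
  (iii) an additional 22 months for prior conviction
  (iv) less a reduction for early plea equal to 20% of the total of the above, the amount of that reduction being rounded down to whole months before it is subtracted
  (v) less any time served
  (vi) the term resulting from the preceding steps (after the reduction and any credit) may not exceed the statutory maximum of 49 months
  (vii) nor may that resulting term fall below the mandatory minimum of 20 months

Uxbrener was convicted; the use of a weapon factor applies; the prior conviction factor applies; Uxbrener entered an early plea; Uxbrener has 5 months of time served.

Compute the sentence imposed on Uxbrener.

Use of a weapon enhancement: +12 months
Prior conviction enhancement: +22 months
Adjusted term: 41 months + 12 months + 22 months = 75 months
Early plea reduction: 20% of 75 months = 15 months (rounded down)
After reduction: 75 − 15 = 60 months
Less time served: 60 months − 5 months = 55 months
Cap at 49 months: 55 months exceeds the cap → 49 months
Minimum 20 months: 49 months meets the minimum, no increase.

Sentence: 49 months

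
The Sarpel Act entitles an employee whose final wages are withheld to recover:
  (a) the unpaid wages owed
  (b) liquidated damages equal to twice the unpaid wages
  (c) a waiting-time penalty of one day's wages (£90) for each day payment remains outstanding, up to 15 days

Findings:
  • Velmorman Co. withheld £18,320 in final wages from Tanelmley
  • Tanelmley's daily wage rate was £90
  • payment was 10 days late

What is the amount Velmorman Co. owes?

£55,860

Doubled: 2 × £18,320 = £36,640
Penalty days: min(10, 15) = 10
Waiting-time penalty: 10 × £90 = £900
Total award: £18,320 + £36,640 + £900 = £55,860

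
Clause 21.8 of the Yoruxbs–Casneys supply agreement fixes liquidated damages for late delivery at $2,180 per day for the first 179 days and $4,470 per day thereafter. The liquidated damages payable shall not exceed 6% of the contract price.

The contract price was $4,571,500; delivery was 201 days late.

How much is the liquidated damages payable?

First 179 days: 179 × $2,180 = $390,220
Remaining days: (201 − 179) × $4,470 = $98,340
Accrued per-day damages: $390,220 + $98,340 = $488,560
Cap: 6% of $4,571,500 = $274,290
Cap at $274,290: $488,560 exceeds the cap → $274,290

Liquidated damages: $274,290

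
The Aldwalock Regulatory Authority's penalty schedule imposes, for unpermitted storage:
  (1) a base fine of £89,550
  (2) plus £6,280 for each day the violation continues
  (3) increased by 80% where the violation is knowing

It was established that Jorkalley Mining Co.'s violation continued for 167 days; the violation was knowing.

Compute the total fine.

£2,048,958

Per-day component: 167 × £6,280 = £1,048,760
Base plus per-day: £89,550 + £1,048,760 = £1,138,310
Enhancement: 80% of £1,138,310 = £910,648
Enhanced fine: £1,138,310 + £910,648 = £2,048,958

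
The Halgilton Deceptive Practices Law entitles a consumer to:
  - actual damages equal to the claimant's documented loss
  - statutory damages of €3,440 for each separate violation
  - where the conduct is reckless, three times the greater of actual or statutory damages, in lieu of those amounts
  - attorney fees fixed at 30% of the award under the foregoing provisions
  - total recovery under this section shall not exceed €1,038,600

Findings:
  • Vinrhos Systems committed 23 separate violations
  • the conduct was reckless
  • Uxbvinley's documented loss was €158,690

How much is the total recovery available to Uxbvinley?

Statutory damages: 23 × €3,440 = €79,120
Greater of actual damages (€158,690) or statutory damages (€79,120): €158,690
Trebled: 3 × €158,690 = €476,070
Attorney fees: 30% of €476,070 = €142,821
Total before cap: €476,070 + €142,821 = €618,891
Cap at €1,038,600: €618,891 is within the cap, no reduction.

€618,891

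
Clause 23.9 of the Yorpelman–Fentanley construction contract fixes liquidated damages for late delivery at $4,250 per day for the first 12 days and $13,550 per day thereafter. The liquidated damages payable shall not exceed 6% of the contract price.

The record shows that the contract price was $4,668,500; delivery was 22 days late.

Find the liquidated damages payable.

$186,500

First 12 days: 12 × $4,250 = $51,000
Remaining days: (22 − 12) × $13,550 = $135,500
Accrued per-day damages: $51,000 + $135,500 = $186,500
Cap: 6% of $4,668,500 = $280,110
Cap at $280,110: $186,500 is within the cap, no reduction.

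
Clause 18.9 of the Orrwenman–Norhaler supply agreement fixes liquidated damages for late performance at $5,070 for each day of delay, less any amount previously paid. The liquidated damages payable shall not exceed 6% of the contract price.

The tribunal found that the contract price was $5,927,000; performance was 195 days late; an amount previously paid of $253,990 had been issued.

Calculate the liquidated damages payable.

Liquidated damages: $355,620

Per-day damages: 195 × $5,070 = $988,650
Less amount previously paid: $988,650 − $253,990 = $734,660
Cap: 6% of $5,927,000 = $355,620
Cap at $355,620: $734,660 exceeds the cap → $355,620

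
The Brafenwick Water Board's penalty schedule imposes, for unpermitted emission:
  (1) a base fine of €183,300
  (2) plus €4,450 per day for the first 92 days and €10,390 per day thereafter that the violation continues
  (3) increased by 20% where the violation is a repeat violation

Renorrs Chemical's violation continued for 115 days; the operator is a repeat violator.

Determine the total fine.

€998,004

First 92 days: 92 × €4,450 = €409,400
Remaining days: (115 − 92) × €10,390 = €238,970
Per-day component: €409,400 + €238,970 = €648,370
Base plus per-day: €183,300 + €648,370 = €831,670
Enhancement: 20% of €831,670 = €166,334
Enhanced fine: €831,670 + €166,334 = €998,004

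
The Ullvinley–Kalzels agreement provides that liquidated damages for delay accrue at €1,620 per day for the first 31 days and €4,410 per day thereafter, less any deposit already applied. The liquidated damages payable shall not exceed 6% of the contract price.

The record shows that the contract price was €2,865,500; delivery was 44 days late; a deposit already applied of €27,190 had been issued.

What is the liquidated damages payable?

€80,360

First 31 days: 31 × €1,620 = €50,220
Remaining days: (44 − 31) × €4,410 = €57,330
Accrued per-day damages: €50,220 + €57,330 = €107,550
Less deposit already applied: €107,550 − €27,190 = €80,360
Cap: 6% of €2,865,500 = €171,930
Cap at €171,930: €80,360 is within the cap, no reduction.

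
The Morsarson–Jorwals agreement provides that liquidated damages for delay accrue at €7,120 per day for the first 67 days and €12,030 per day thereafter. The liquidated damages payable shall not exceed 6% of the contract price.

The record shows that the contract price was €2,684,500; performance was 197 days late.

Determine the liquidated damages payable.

First 67 days: 67 × €7,120 = €477,040
Remaining days: (197 − 67) × €12,030 = €1,563,900
Accrued per-day damages: €477,040 + €1,563,900 = €2,040,940
Cap: 6% of €2,684,500 = €161,070
Cap at €161,070: €2,040,940 exceeds the cap → €161,070

€161,070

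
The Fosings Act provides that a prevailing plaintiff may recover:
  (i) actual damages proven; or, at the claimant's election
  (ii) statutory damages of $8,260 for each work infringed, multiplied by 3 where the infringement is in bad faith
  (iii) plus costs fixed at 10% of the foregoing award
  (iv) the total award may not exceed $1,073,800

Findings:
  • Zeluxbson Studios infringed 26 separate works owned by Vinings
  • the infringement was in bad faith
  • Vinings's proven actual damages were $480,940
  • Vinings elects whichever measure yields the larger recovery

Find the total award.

Statutory damages: 26 × $8,260 = $214,760
Trebled: 3 × $214,760 = $644,280
Greater of actual damages ($480,940) or enhanced statutory damages ($644,280): $644,280
Costs: 10% of $644,280 = $64,428
Award plus costs: $644,280 + $64,428 = $708,708
Cap at $1,073,800: $708,708 is within the cap, no reduction.

$708,708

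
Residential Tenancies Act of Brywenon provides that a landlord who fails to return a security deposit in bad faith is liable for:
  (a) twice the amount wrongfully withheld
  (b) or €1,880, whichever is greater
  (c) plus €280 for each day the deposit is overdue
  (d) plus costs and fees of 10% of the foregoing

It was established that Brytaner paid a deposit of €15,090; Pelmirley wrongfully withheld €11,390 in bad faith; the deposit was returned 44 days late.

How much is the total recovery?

€38,610

Doubled: 2 × €11,390 = €22,780
Minimum €1,880: €22,780 meets the minimum, no increase.
Late-return penalty: 44 × €280 = €12,320
Damages plus late penalty: €22,780 + €12,320 = €35,100
Costs and fees: 10% of €35,100 = €3,510
Total recovery: €35,100 + €3,510 = €38,610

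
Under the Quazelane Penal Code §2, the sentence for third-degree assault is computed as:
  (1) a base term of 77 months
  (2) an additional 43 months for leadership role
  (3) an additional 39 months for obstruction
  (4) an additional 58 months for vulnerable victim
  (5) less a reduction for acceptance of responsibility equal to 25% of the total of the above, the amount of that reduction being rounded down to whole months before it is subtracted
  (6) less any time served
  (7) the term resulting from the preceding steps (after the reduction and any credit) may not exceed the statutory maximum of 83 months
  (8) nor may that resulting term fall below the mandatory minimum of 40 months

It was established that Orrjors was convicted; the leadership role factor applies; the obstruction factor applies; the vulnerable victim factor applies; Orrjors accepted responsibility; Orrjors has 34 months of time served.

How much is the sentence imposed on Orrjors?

Leadership role enhancement: +43 months
Obstruction enhancement: +39 months
Vulnerable victim enhancement: +58 months
Adjusted term: 77 months + 43 months + 39 months + 58 months = 217 months
Acceptance of responsibility reduction: 25% of 217 months = 54 months (rounded down)
After reduction: 217 − 54 = 163 months
Less time served: 163 months − 34 months = 129 months
Cap at 83 months: 129 months exceeds the cap → 83 months
Minimum 40 months: 83 months meets the minimum, no increase.

83 months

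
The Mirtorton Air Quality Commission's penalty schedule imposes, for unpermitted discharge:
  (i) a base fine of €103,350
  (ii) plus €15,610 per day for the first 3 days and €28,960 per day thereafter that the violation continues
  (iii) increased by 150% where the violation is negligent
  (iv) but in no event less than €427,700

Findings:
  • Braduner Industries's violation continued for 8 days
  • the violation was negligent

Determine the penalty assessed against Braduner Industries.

First 3 days: 3 × €15,610 = €46,830
Remaining days: (8 − 3) × €28,960 = €144,800
Per-day component: €46,830 + €144,800 = €191,630
Base plus per-day: €103,350 + €191,630 = €294,980
Enhancement: 150% of €294,980 = €442,470
Enhanced fine: €294,980 + €442,470 = €737,450
Minimum €427,700: €737,450 meets the minimum, no increase.

€737,450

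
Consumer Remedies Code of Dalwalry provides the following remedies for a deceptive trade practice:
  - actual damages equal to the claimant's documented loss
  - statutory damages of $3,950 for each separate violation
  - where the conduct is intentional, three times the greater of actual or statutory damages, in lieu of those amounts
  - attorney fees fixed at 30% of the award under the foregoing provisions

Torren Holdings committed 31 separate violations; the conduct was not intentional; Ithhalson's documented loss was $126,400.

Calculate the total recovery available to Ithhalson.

$323,505

Statutory damages: 31 × $3,950 = $122,450
Conduct not intentional: the in-lieu enhancement does not apply.
Actual plus statutory damages: $126,400 + $122,450 = $248,850
Attorney fees: 30% of $248,850 = $74,655
Total recovery: $248,850 + $74,655 = $323,505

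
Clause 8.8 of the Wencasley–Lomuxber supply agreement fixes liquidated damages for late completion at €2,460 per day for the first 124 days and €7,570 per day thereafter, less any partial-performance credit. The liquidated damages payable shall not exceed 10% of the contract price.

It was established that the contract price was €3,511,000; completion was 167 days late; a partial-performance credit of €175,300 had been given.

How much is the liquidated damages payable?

€351,100

First 124 days: 124 × €2,460 = €305,040
Remaining days: (167 − 124) × €7,570 = €325,510
Accrued per-day damages: €305,040 + €325,510 = €630,550
Less partial-performance credit: €630,550 − €175,300 = €455,250
Cap: 10% of €3,511,000 = €351,100
Cap at €351,100: €455,250 exceeds the cap → €351,100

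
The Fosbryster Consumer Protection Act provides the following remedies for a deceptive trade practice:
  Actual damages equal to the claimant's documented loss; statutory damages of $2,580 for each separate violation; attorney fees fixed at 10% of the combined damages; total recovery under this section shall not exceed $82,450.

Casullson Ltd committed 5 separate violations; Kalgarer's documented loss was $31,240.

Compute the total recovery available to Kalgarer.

$48,554

Statutory damages: 5 × $2,580 = $12,900
Combined damages: $31,240 + $12,900 = $44,140
Attorney fees: 10% of $44,140 = $4,414
Total before cap: $44,140 + $4,414 = $48,554
Cap at $82,450: $48,554 is within the cap, no reduction.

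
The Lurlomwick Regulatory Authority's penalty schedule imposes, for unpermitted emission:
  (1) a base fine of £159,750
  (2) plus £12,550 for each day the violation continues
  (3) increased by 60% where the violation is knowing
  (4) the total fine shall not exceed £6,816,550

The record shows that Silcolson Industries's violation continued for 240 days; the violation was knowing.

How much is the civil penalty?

£5,074,800

Per-day component: 240 × £12,550 = £3,012,000
Base plus per-day: £159,750 + £3,012,000 = £3,171,750
Enhancement: 60% of £3,171,750 = £1,903,050
Enhanced fine: £3,171,750 + £1,903,050 = £5,074,800
Cap at £6,816,550: £5,074,800 is within the cap, no reduction.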